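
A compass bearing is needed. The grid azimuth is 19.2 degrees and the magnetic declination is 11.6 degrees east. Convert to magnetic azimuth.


magnetic azimuth = grid azimuth - declination (east +ve)
mag_az = 19.2 - 11.6 = 7.6 degrees

7.6 degrees


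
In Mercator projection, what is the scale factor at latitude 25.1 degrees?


SF = 1 / cos(25.1) = 1 / 0.905569 = 1.104

1.104


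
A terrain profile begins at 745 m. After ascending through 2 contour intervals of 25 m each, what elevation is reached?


elevation = 745 + 2 * 25 = 795 m

795 m


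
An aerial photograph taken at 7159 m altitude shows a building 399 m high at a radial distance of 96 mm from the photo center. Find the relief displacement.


d = h * r / H = 399 * 96 / 7159 = 5.35 mm

5.35 mm


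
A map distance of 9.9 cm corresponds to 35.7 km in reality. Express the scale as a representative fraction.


ground = 35.7 km = 3570000 cm; RF denominator = ground / map = 3570000 / 9.9 ≈ 360606; RF = 1:360606

1:360606


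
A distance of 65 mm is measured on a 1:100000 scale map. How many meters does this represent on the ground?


ground = 65 mm * 100000 / 1000 = 6500.0 m

6500.0 m


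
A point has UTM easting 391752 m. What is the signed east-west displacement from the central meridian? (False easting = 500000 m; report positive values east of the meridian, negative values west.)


displacement = 391752 - 500000 = -108248 m

-108248 m


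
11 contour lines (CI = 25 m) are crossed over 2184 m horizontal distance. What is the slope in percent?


elevation change = 11 * 25 = 275 m
slope = 275 / 2184 * 100 = 12.6%

12.6%


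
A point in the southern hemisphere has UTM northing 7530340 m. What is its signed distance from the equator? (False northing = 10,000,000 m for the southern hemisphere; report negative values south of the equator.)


For southern: actual = 7530340 - 10000000 = -2469660 m

-2469660 m


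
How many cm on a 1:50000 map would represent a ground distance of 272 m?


map_cm = 272 * 100 / 50000 = 0.544 cm ≈ 0.54 cm

0.54 cm


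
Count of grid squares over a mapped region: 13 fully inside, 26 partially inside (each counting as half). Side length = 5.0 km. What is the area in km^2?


effective squares = 13 + 26 * 0.5 = 26.0
area = 26.0 * 25.0 = 650.0 km^2

650.0 km^2


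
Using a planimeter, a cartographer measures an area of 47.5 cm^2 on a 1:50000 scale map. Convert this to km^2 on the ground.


ground_area = 47.5 * (50000/100)^2 = 11875000.0 m^2 = 11.875 km^2

11.875 km^2


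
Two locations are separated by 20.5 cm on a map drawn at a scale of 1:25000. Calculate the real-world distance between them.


ground = 20.5 cm * 25000 / 100 = 5125.0 m = 5.125 km

5.125 km


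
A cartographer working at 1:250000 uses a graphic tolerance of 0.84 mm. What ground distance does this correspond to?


ground = 0.84 mm * 250000 / 1000 = 210.0 m

210.0 m


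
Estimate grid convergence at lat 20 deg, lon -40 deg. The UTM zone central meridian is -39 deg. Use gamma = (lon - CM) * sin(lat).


gamma = (-40 - -39) * sin(20) = -1 * 0.34202 = -0.342 degrees

-0.342 degrees


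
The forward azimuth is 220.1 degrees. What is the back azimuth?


back azimuth = (220.1 + 180) mod 360 = 40.1 degrees

40.1 degrees


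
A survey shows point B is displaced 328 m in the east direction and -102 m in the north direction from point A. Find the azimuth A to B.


az = atan2(328, -102) = 107.3 deg
adjusted to 0-360: 107.3 degrees

107.3 degrees


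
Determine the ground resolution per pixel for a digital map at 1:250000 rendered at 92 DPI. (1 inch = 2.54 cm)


pixel_cm = 2.54 / 92 ≈ 0.027609 cm
ground = pixel_cm * 250000 / 100 = 2.54 * 250000 / (92 * 100) = 635000 / 9200 ≈ 69.02 m

69.02 m


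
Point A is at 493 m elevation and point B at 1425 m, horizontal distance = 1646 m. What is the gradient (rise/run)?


gradient = (1425 - 493) / 1646 = 932 / 1646 = 0.5662

0.5662


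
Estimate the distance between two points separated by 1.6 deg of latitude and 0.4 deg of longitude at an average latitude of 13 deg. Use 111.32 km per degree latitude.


dlat_km = 1.6 * 111.32 = 178.112
dlon_km = 0.4 * 111.32 * cos(13) ≈ 43.387
dist = sqrt(178.112^2 + 43.387^2) ≈ 183.3 km

183.3 km


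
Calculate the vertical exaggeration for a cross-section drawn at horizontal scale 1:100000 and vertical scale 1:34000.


VE = horizontal_scale / vertical_scale = 100000 / 34000 ≈ 2.9

2.9x


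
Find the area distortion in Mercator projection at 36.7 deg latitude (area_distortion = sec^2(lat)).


area_distortion = 1/cos^2(36.7) = 1.556

1.556


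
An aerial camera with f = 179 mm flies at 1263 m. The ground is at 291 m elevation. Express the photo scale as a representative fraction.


scale = f / (H - h) = 179 mm / 972 m = 179 / 972000 = 1:5430

1:5430


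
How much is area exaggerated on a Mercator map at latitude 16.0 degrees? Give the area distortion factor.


area_distortion = 1/cos^2(16.0) = 1.082

1.082


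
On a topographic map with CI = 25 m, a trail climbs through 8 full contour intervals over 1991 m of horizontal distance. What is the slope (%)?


elevation change = 8 * 25 = 200 m
slope = 200 / 1991 * 100 = 10.0%

10.0%


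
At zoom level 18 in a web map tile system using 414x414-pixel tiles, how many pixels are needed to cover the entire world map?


tiles per axis = 2^18 = 262144
total tiles = 262144^2 = 68719476736
pixels per axis = 262144 * 414 = 108527616
total pixels = 108527616^2 = 11778243434643456

11778243434643456 pixels


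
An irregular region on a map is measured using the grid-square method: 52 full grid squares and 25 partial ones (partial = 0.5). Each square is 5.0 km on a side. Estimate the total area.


effective squares = 52 + 25 * 0.5 = 64.5
area = 64.5 * 25.0 = 1612.5 km^2

1612.5 km^2


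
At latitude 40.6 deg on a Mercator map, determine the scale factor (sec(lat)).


SF = 1 / cos(40.6) = 1 / 0.759271 = 1.317

1.317


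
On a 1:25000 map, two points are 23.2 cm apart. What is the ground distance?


ground = 23.2 cm * 25000 / 100 = 5800.0 m = 5.8 km

5.8 km


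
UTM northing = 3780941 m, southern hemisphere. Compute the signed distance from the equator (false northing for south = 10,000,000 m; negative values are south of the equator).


For southern: actual = 3780941 - 10000000 = -6219059 m

-6219059 m


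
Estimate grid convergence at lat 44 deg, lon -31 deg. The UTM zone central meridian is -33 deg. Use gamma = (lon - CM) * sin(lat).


gamma = (-31 - -33) * sin(44) = 2 * 0.694658 = 1.389 degrees

1.389 degrees


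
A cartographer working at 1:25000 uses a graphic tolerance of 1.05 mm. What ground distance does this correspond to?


ground = 1.05 mm * 25000 / 1000 = 26.25 m

26.25 m


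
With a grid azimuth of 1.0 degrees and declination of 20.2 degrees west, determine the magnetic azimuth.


magnetic azimuth = grid azimuth - declination (east +ve)
mag_az = 1.0 - -20.2 = 21.2 degrees

21.2 degrees


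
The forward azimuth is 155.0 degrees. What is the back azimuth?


back azimuth = (155.0 + 180) mod 360 = 335.0 degrees

335.0 degrees


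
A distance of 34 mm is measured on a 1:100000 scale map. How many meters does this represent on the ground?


ground = 34 mm * 100000 / 1000 = 3400.0 m

3400.0 m


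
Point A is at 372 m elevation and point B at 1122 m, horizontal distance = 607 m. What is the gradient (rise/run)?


gradient = (1122 - 372) / 607 = 750 / 607 = 1.2356

1.2356


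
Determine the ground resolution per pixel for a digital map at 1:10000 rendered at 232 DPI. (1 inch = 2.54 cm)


pixel_cm = 2.54 / 232 ≈ 0.010948 cm
ground = pixel_cm * 10000 / 100 = 2.54 * 10000 / (232 * 100) = 25400 / 23200 ≈ 1.09 m

1.09 m


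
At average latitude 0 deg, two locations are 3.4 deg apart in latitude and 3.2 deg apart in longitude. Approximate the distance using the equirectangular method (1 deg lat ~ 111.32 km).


dlat_km = 3.4 * 111.32 = 378.488
dlon_km = 3.2 * 111.32 * cos(0) ≈ 356.224
dist = sqrt(378.488^2 + 356.224^2) ≈ 519.8 km

519.8 km


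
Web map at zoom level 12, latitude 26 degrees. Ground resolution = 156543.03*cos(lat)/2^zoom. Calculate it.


res = 156543.03 * cos(26) / 2^12 = 156543.03 * 0.89879405 / 4096 = 34.35 m/pixel

34.35 m/pixel


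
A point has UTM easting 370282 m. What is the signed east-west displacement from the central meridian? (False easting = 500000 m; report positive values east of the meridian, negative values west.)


displacement = 370282 - 500000 = -129718 m

-129718 m


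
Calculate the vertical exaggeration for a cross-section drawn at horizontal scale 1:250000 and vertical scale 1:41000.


VE = horizontal_scale / vertical_scale = 250000 / 41000 ≈ 6.1

6.1x


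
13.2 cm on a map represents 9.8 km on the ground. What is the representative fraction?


ground = 9.8 km = 980000 cm; RF denominator = ground / map = 980000 / 13.2 ≈ 74242; RF = 1:74242

1:74242


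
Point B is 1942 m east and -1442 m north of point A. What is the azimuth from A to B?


az = atan2(1942, -1442) = 126.6 deg
adjusted to 0-360: 126.6 degrees

126.6 degrees


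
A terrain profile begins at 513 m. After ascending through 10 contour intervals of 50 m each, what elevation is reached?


elevation = 513 + 10 * 50 = 1013 m

1013 m


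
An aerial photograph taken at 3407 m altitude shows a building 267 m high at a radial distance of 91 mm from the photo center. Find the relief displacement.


d = h * r / H = 267 * 91 / 3407 = 7.13 mm

7.13 mm


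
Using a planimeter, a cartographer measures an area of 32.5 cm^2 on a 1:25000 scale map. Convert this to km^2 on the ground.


ground_area = 32.5 * (25000/100)^2 = 2031250.0 m^2 = 2.03125 km^2 ≈ 2.031 km^2

2.031 km^2


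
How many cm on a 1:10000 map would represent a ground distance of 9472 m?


map_cm = 9472 * 100 / 10000 = 94.72 cm

94.72 cm


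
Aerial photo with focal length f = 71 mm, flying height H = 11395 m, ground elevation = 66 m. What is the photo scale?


scale = f / (H - h) = 71 mm / 11329 m = 71 / 11329000 = 1:159563

1:159563


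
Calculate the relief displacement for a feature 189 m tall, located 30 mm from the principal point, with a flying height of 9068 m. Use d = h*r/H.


d = h * r / H = 189 * 30 / 9068 = 0.63 mm

0.63 mm


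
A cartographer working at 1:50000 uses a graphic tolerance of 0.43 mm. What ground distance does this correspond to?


ground = 0.43 mm * 50000 / 1000 = 21.5 m

21.5 m


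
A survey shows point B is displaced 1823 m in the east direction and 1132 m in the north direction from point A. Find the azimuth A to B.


az = atan2(1823, 1132) = 58.2 deg
adjusted to 0-360: 58.2 degrees

58.2 degrees


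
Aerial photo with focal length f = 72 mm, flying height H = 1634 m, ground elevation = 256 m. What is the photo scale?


scale = f / (H - h) = 72 mm / 1378 m = 72 / 1378000 = 1:19139

1:19139


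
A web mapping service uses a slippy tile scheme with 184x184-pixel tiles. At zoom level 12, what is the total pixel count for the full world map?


tiles per axis = 2^12 = 4096
total tiles = 4096^2 = 16777216
pixels per axis = 4096 * 184 = 753664
total pixels = 753664^2 = 568009424896

568009424896 pixels


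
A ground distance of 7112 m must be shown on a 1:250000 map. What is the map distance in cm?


map_cm = 7112 * 100 / 250000 = 2.8448 cm ≈ 2.84 cm

2.84 cm


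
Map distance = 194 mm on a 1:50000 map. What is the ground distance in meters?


ground = 194 mm * 50000 / 1000 = 9700.0 m

9700.0 m


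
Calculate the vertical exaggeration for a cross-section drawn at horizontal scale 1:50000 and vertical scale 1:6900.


VE = horizontal_scale / vertical_scale = 50000 / 6900 ≈ 7.2

7.2x


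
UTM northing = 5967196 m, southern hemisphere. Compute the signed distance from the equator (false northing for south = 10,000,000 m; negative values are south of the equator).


For southern: actual = 5967196 - 10000000 = -4032804 m

-4032804 m


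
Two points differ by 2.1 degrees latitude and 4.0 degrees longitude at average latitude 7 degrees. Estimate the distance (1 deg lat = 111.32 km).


dlat_km = 2.1 * 111.32 = 233.772
dlon_km = 4.0 * 111.32 * cos(7) ≈ 441.961
dist = sqrt(233.772^2 + 441.961^2) ≈ 500.0 km

500.0 km


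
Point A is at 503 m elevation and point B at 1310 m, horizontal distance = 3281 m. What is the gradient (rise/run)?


gradient = (1310 - 503) / 3281 = 807 / 3281 = 0.246

0.246


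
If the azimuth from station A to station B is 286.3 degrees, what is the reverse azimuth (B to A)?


back azimuth = (286.3 + 180) mod 360 = 106.3 degrees

106.3 degrees


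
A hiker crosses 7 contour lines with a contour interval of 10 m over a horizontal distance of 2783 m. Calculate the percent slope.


elevation change = 7 * 10 = 70 m
slope = 70 / 2783 * 100 = 2.5%

2.5%


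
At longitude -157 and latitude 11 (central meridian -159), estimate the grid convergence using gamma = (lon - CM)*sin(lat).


gamma = (-157 - -159) * sin(11) = 2 * 0.190809 = 0.382 degrees

0.382 degrees


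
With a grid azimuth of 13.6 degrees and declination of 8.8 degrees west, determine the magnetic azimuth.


magnetic azimuth = grid azimuth - declination (east +ve)
mag_az = 13.6 - -8.8 = 22.4 degrees

22.4 degrees


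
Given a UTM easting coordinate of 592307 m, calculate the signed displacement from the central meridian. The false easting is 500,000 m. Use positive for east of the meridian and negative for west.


displacement = 592307 - 500000 = 92307 m

92307 m


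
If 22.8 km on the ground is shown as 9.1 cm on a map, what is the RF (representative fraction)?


ground = 22.8 km = 2280000 cm; RF denominator = ground / map = 2280000 / 9.1 ≈ 250549; RF = 1:250549

1:250549


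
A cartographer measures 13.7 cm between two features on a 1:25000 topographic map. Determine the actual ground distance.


ground = 13.7 cm * 25000 / 100 = 3425.0 m = 3.425 km

3.425 km


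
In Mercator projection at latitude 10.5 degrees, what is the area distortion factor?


area_distortion = 1/cos^2(10.5) = 1.034

1.034


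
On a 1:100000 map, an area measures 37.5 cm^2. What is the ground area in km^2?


ground_area = 37.5 * (100000/100)^2 = 37500000.0 m^2 = 37.5 km^2

37.5 km^2


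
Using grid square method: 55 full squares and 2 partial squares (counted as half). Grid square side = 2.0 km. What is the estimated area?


effective squares = 55 + 2 * 0.5 = 56.0
area = 56.0 * 4.0 = 224.0 km^2

224.0 km^2


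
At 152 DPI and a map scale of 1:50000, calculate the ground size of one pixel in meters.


pixel_cm = 2.54 / 152 ≈ 0.016711 cm
ground = pixel_cm * 50000 / 100 = 2.54 * 50000 / (152 * 100) = 127000 / 15200 ≈ 8.36 m

8.36 m


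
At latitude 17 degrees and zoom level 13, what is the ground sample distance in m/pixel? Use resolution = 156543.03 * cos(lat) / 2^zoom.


res = 156543.03 * cos(17) / 2^13 = 156543.03 * 0.95630476 / 8192 = 18.27 m/pixel

18.27 m/pixel


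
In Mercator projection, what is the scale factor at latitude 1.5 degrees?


SF = 1 / cos(1.5) = 1 / 0.999657 = 1.0

1.0


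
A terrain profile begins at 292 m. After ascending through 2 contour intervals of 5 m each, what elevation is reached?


elevation = 292 + 2 * 5 = 302 m

302 m


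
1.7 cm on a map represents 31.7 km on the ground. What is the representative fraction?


ground = 31.7 km = 3170000 cm; RF denominator = ground / map = 3170000 / 1.7 ≈ 1864706; RF = 1:1864706

1:1864706


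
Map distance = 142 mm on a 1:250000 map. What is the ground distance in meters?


ground = 142 mm * 250000 / 1000 = 35500.0 m

35500.0 m


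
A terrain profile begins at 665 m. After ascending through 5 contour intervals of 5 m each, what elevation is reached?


elevation = 665 + 5 * 5 = 690 m

690 m


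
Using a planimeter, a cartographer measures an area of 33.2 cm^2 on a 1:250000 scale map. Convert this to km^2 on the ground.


ground_area = 33.2 * (250000/100)^2 = 207500000.0 m^2 = 207.5 km^2

207.5 km^2


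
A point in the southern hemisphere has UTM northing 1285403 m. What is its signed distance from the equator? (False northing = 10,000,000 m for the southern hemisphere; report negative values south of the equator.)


For southern: actual = 1285403 - 10000000 = -8714597 m

-8714597 m


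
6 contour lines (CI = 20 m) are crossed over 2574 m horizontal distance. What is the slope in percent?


elevation change = 6 * 20 = 120 m
slope = 120 / 2574 * 100 = 4.7%

4.7%


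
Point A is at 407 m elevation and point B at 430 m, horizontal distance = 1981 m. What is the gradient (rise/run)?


gradient = (430 - 407) / 1981 = 23 / 1981 = 0.0116

0.0116


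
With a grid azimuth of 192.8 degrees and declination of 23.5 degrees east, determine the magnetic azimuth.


magnetic azimuth = grid azimuth - declination (east +ve)
mag_az = 192.8 - 23.5 = 169.3 degrees

169.3 degrees


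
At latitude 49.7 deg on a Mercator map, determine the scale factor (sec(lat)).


SF = 1 / cos(49.7) = 1 / 0.64679 = 1.546

1.546


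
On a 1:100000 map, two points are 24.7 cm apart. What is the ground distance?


ground = 24.7 cm * 100000 / 100 = 24700.0 m = 24.7 km

24.7 km


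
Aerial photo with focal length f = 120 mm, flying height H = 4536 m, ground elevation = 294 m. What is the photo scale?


scale = f / (H - h) = 120 mm / 4242 m = 120 / 4242000 = 1:35350

1:35350


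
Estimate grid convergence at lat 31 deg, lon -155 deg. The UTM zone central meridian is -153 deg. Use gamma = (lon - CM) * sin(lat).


gamma = (-155 - -153) * sin(31) = -2 * 0.515038 = -1.03 degrees

-1.03 degrees


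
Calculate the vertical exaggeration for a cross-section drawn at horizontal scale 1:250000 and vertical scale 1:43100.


VE = horizontal_scale / vertical_scale = 250000 / 43100 ≈ 5.8

5.8x


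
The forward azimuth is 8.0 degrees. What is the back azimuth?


back azimuth = (8.0 + 180) mod 360 = 188.0 degrees

188.0 degrees


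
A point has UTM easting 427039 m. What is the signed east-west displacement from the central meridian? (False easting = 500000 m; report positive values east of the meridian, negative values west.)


displacement = 427039 - 500000 = -72961 m

-72961 m


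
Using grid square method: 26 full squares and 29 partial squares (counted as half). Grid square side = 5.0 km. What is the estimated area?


effective squares = 26 + 29 * 0.5 = 40.5
area = 40.5 * 25.0 = 1012.5 km^2

1012.5 km^2


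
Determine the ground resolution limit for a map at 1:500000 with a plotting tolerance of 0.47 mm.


ground = 0.47 mm * 500000 / 1000 = 235.0 m

235.0 m


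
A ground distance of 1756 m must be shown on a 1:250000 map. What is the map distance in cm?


map_cm = 1756 * 100 / 250000 = 0.7024 cm ≈ 0.7 cm

0.7 cm


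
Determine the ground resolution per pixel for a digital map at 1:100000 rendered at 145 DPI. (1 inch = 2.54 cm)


pixel_cm = 2.54 / 145 ≈ 0.017517 cm
ground = pixel_cm * 100000 / 100 = 2.54 * 100000 / (145 * 100) = 254000 / 14500 ≈ 17.52 m

17.52 m


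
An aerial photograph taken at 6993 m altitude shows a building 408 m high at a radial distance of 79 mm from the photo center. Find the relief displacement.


d = h * r / H = 408 * 79 / 6993 = 4.61 mm

4.61 mm


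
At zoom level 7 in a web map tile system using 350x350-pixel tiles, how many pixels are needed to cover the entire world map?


tiles per axis = 2^7 = 128
total tiles = 128^2 = 16384
pixels per axis = 128 * 350 = 44800
total pixels = 44800^2 = 2007040000

2007040000 pixels


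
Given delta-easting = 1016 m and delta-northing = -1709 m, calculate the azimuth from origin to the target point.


az = atan2(1016, -1709) = 149.3 deg
adjusted to 0-360: 149.3 degrees

149.3 degrees


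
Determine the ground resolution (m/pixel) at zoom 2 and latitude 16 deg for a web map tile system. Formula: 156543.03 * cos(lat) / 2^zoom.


res = 156543.03 * cos(16) / 2^2 = 156543.03 * 0.9612617 / 4 = 37619.7 m/pixel

37619.7 m/pixel


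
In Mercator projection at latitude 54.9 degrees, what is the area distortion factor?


area_distortion = 1/cos^2(54.9) = 3.025

3.025


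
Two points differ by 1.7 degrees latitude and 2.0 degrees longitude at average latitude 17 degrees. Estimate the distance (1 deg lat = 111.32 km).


dlat_km = 1.7 * 111.32 = 189.244
dlon_km = 2.0 * 111.32 * cos(17) ≈ 212.912
dist = sqrt(189.244^2 + 212.912^2) ≈ 284.9 km

284.9 km


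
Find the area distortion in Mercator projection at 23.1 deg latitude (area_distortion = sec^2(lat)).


area_distortion = 1/cos^2(23.1) = 1.182

1.182


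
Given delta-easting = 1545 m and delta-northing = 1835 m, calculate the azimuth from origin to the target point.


az = atan2(1545, 1835) = 40.1 deg
adjusted to 0-360: 40.1 degrees

40.1 degrees


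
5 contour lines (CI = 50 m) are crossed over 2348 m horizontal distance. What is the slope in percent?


elevation change = 5 * 50 = 250 m
slope = 250 / 2348 * 100 = 10.6%

10.6%


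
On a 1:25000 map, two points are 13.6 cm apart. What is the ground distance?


ground = 13.6 cm * 25000 / 100 = 3400.0 m = 3.4 km

3.4 km


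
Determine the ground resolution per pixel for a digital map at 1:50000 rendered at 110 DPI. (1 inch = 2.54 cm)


pixel_cm = 2.54 / 110 ≈ 0.023091 cm
ground = pixel_cm * 50000 / 100 = 2.54 * 50000 / (110 * 100) = 127000 / 11000 ≈ 11.55 m

11.55 m


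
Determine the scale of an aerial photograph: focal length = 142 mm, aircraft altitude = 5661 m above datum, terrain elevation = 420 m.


scale = f / (H - h) = 142 mm / 5241 m = 142 / 5241000 = 1:36908

1:36908


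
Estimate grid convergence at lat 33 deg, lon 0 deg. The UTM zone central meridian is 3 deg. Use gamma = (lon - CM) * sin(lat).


gamma = (0 - 3) * sin(33) = -3 * 0.544639 = -1.634 degrees

-1.634 degrees


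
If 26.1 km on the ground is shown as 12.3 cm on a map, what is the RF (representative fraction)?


ground = 26.1 km = 2610000 cm; RF denominator = ground / map = 2610000 / 12.3 ≈ 212195; RF = 1:212195

1:212195


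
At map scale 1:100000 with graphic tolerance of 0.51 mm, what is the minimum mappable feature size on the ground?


ground = 0.51 mm * 100000 / 1000 = 51.0 m

51.0 m


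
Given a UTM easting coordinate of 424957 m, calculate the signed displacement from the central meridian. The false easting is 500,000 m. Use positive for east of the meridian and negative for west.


displacement = 424957 - 500000 = -75043 m

-75043 m


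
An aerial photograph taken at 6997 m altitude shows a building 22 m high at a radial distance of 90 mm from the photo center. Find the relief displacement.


d = h * r / H = 22 * 90 / 6997 = 0.28 mm

0.28 mm


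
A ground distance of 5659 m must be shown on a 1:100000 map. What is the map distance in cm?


map_cm = 5659 * 100 / 100000 = 5.659 cm ≈ 5.66 cm

5.66 cm


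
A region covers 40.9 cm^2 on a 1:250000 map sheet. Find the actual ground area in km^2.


ground_area = 40.9 * (250000/100)^2 = 255625000.0 m^2 = 255.625 km^2

255.625 km^2


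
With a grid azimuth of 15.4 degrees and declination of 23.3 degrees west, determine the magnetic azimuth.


magnetic azimuth = grid azimuth - declination (east +ve)
mag_az = 15.4 - -23.3 = 38.7 degrees

38.7 degrees


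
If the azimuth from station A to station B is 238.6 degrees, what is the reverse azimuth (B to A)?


back azimuth = (238.6 + 180) mod 360 = 58.6 degrees

58.6 degrees


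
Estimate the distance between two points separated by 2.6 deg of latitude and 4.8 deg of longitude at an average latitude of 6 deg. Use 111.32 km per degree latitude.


dlat_km = 2.6 * 111.32 = 289.432
dlon_km = 4.8 * 111.32 * cos(6) ≈ 531.409
dist = sqrt(289.432^2 + 531.409^2) ≈ 605.1 km

605.1 km


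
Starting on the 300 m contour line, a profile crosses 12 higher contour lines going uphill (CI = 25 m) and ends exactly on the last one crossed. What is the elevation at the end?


elevation = 300 + 12 * 25 = 600 m

600 m


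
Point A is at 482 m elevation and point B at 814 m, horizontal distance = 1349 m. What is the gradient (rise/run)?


gradient = (814 - 482) / 1349 = 332 / 1349 = 0.2461

0.2461


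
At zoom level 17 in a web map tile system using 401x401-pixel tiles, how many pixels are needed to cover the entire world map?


tiles per axis = 2^17 = 131072
total tiles = 131072^2 = 17179869184
pixels per axis = 131072 * 401 = 52559872
total pixels = 52559872^2 = 2762540144656384

2762540144656384 pixels


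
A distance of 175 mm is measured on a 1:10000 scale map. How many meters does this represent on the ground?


ground = 175 mm * 10000 / 1000 = 1750.0 m

1750.0 m


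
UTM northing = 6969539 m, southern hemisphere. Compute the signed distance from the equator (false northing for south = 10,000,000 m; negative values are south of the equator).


For southern: actual = 6969539 - 10000000 = -3030461 m

-3030461 m


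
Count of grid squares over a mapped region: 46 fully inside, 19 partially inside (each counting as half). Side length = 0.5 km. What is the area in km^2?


effective squares = 46 + 19 * 0.5 = 55.5
area = 55.5 * 0.25 = 13.875 km^2

13.875 km^2


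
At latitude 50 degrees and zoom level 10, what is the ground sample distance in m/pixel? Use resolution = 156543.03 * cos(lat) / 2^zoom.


res = 156543.03 * cos(50) / 2^10 = 156543.03 * 0.64278761 / 1024 = 98.27 m/pixel

98.27 m/pixel


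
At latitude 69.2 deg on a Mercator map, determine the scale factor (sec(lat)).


SF = 1 / cos(69.2) = 1 / 0.355107 = 2.816

2.816


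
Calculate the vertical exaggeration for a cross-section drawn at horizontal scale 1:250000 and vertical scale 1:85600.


VE = horizontal_scale / vertical_scale = 250000 / 85600 ≈ 2.9

2.9x


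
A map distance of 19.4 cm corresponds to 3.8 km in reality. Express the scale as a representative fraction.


ground = 3.8 km = 380000 cm; RF denominator = ground / map = 380000 / 19.4 ≈ 19588; RF = 1:19588

1:19588


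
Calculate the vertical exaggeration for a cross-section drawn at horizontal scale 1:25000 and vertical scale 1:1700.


VE = horizontal_scale / vertical_scale = 25000 / 1700 ≈ 14.7

14.7x


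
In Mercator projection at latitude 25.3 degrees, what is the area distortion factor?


area_distortion = 1/cos^2(25.3) = 1.223

1.223


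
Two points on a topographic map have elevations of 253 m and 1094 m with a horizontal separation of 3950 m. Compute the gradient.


gradient = (1094 - 253) / 3950 = 841 / 3950 = 0.2129

0.2129


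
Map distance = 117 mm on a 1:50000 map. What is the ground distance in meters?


ground = 117 mm * 50000 / 1000 = 5850.0 m

5850.0 m


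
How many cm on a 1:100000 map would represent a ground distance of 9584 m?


map_cm = 9584 * 100 / 100000 = 9.584 cm ≈ 9.58 cm

9.58 cm


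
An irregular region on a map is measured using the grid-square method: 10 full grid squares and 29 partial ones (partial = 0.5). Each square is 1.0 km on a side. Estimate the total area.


effective squares = 10 + 29 * 0.5 = 24.5
area = 24.5 * 1.0 = 24.5 km^2

24.5 km^2


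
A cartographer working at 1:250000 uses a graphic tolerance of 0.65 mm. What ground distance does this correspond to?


ground = 0.65 mm * 250000 / 1000 = 162.5 m

162.5 m


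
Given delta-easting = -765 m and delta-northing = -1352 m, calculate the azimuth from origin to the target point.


az = atan2(-765, -1352) = -150.5 deg
adjusted to 0-360: 209.5 degrees

209.5 degrees


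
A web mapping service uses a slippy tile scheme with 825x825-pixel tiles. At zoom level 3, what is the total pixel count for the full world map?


tiles per axis = 2^3 = 8
total tiles = 8^2 = 64
pixels per axis = 8 * 825 = 6600
total pixels = 6600^2 = 43560000

43560000 pixels


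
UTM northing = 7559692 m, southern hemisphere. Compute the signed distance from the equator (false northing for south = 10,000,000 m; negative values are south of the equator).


For southern: actual = 7559692 - 10000000 = -2440308 m

-2440308 m


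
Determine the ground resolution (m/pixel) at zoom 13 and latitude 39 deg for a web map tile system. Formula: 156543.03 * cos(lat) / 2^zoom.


res = 156543.03 * cos(39) / 2^13 = 156543.03 * 0.77714596 / 8192 = 14.85 m/pixel

14.85 m/pixel


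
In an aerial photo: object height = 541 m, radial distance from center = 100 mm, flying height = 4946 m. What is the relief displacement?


d = h * r / H = 541 * 100 / 4946 = 10.94 mm

10.94 mm


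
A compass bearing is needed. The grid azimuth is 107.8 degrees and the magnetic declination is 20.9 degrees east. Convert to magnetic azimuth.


magnetic azimuth = grid azimuth - declination (east +ve)
mag_az = 107.8 - 20.9 = 86.9 degrees

86.9 degrees


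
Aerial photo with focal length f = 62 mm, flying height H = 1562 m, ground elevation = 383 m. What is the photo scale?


scale = f / (H - h) = 62 mm / 1179 m = 62 / 1179000 = 1:19016

1:19016


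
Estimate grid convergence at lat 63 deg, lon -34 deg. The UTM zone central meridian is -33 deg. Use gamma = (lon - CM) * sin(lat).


gamma = (-34 - -33) * sin(63) = -1 * 0.891007 = -0.891 degrees

-0.891 degrees


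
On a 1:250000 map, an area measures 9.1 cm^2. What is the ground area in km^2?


ground_area = 9.1 * (250000/100)^2 = 56875000.0 m^2 = 56.875 km^2

56.875 km^2


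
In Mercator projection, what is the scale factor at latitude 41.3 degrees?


SF = 1 / cos(41.3) = 1 / 0.751264 = 1.331

1.331


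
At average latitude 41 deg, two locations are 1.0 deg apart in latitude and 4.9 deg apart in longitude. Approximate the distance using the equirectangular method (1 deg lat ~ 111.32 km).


dlat_km = 1.0 * 111.32 = 111.32
dlon_km = 4.9 * 111.32 * cos(41) ≈ 411.67
dist = sqrt(111.32^2 + 411.67^2) ≈ 426.5 km

426.5 km


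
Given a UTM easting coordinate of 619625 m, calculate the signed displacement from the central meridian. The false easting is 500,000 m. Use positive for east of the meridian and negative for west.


displacement = 619625 - 500000 = 119625 m

119625 m


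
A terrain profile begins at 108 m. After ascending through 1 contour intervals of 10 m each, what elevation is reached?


elevation = 108 + 1 * 10 = 118 m

118 m


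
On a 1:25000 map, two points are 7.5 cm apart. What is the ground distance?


ground = 7.5 cm * 25000 / 100 = 1875.0 m = 1.875 km

1.875 km


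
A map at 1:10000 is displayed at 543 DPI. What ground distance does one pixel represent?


pixel_cm = 2.54 / 543 ≈ 0.004678 cm
ground = pixel_cm * 10000 / 100 = 2.54 * 10000 / (543 * 100) = 25400 / 54300 ≈ 0.47 m

0.47 m


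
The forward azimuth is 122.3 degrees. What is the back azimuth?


back azimuth = (122.3 + 180) mod 360 = 302.3 degrees

302.3 degrees


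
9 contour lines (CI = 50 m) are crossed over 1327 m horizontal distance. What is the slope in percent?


elevation change = 9 * 50 = 450 m
slope = 450 / 1327 * 100 = 33.9%

33.9%


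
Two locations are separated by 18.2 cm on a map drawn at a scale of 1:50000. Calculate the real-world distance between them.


ground = 18.2 cm * 50000 / 100 = 9100.0 m = 9.1 km

9.1 km


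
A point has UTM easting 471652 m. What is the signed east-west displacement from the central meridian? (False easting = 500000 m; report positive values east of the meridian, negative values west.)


displacement = 471652 - 500000 = -28348 m

-28348 m


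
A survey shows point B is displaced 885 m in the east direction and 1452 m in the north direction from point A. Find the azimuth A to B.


az = atan2(885, 1452) = 31.4 deg
adjusted to 0-360: 31.4 degrees

31.4 degrees


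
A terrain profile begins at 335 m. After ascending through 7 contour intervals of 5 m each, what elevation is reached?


elevation = 335 + 7 * 5 = 370 m

370 m


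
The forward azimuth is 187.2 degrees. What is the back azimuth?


back azimuth = (187.2 + 180) mod 360 = 7.2 degrees

7.2 degrees


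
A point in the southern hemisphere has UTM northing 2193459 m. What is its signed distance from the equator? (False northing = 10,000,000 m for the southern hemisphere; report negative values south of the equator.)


For southern: actual = 2193459 - 10000000 = -7806541 m

-7806541 m


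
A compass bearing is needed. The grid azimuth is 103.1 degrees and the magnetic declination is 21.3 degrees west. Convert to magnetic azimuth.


magnetic azimuth = grid azimuth - declination (east +ve)
mag_az = 103.1 - -21.3 = 124.4 degrees

124.4 degrees


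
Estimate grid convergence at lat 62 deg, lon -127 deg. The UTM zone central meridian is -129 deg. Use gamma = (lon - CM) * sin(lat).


gamma = (-127 - -129) * sin(62) = 2 * 0.882948 = 1.766 degrees

1.766 degrees


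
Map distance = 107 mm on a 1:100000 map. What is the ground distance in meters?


ground = 107 mm * 100000 / 1000 = 10700.0 m

10700.0 m


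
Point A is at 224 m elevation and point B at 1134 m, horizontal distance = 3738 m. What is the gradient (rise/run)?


gradient = (1134 - 224) / 3738 = 910 / 3738 = 0.2434

0.2434


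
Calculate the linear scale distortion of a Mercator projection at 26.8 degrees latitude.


SF = 1 / cos(26.8) = 1 / 0.892586 = 1.12

1.12


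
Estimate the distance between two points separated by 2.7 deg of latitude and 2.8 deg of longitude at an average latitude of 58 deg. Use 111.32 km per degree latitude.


dlat_km = 2.7 * 111.32 = 300.564
dlon_km = 2.8 * 111.32 * cos(58) ≈ 165.174
dist = sqrt(300.564^2 + 165.174^2) ≈ 343.0 km

343.0 km


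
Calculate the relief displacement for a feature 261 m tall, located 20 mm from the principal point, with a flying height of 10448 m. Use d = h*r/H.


d = h * r / H = 261 * 20 / 10448 = 0.5 mm

0.5 mm


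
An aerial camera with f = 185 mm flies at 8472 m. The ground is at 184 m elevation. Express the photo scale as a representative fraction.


scale = f / (H - h) = 185 mm / 8288 m = 185 / 8288000 = 1:44800

1:44800


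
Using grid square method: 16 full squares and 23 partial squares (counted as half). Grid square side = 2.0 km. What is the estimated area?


effective squares = 16 + 23 * 0.5 = 27.5
area = 27.5 * 4.0 = 110.0 km^2

110.0 km^2


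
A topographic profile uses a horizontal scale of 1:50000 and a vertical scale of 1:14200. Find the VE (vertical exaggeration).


VE = horizontal_scale / vertical_scale = 50000 / 14200 ≈ 3.5

3.5x


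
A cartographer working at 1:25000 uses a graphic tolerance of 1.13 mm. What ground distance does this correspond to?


ground = 1.13 mm * 25000 / 1000 = 28.25 m

28.25 m


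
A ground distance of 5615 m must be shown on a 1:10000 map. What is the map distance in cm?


map_cm = 5615 * 100 / 10000 = 56.15 cm

56.15 cm


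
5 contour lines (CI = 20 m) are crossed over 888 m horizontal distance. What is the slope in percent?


elevation change = 5 * 20 = 100 m
slope = 100 / 888 * 100 = 11.3%

11.3%


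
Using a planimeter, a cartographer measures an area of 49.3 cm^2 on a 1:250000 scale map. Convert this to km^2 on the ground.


ground_area = 49.3 * (250000/100)^2 = 308125000.0 m^2 = 308.125 km^2

308.125 km^2


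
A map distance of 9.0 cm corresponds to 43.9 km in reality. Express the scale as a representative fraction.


ground = 43.9 km = 4390000 cm; RF denominator = ground / map = 4390000 / 9.0 ≈ 487778; RF = 1:487778

1:487778


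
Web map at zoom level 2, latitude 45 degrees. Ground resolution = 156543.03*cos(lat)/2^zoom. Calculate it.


res = 156543.03 * cos(45) / 2^2 = 156543.03 * 0.70710678 / 4 = 27673.16 m/pixel

27673.16 m/pixel


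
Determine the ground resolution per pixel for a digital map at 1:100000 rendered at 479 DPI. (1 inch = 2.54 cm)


pixel_cm = 2.54 / 479 ≈ 0.005303 cm
ground = pixel_cm * 100000 / 100 = 2.54 * 100000 / (479 * 100) = 254000 / 47900 ≈ 5.3 m

5.3 m


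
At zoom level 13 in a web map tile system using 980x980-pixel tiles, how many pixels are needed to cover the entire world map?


tiles per axis = 2^13 = 8192
total tiles = 8192^2 = 67108864
pixels per axis = 8192 * 980 = 8028160
total pixels = 8028160^2 = 64451352985600

64451352985600 pixels


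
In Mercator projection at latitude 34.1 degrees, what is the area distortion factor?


area_distortion = 1/cos^2(34.1) = 1.458

1.458


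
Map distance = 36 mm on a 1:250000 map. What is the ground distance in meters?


ground = 36 mm * 250000 / 1000 = 9000.0 m

9000.0 m


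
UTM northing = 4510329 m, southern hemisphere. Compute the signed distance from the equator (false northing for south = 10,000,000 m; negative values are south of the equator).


For southern: actual = 4510329 - 10000000 = -5489671 m

-5489671 m


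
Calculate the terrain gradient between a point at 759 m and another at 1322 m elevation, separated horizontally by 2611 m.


gradient = (1322 - 759) / 2611 = 563 / 2611 = 0.2156

0.2156


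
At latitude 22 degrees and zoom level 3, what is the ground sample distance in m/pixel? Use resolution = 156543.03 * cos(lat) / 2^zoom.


res = 156543.03 * cos(22) / 2^3 = 156543.03 * 0.92718385 / 8 = 18143.02 m/pixel

18143.02 m/pixel


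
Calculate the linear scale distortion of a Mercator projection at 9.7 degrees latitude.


SF = 1 / cos(9.7) = 1 / 0.985703 = 1.015

1.015


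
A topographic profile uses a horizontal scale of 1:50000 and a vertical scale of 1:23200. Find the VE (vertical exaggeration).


VE = horizontal_scale / vertical_scale = 50000 / 23200 ≈ 2.2

2.2x


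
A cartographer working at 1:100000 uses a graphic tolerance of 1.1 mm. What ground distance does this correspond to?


ground = 1.1 mm * 100000 / 1000 = 110.0 m

110.0 m


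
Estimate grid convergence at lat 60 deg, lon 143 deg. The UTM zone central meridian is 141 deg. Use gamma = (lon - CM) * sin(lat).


gamma = (143 - 141) * sin(60) = 2 * 0.866025 = 1.732 degrees

1.732 degrees


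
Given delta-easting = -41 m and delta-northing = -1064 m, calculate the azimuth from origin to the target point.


az = atan2(-41, -1064) = -177.8 deg
adjusted to 0-360: 182.2 degrees

182.2 degrees


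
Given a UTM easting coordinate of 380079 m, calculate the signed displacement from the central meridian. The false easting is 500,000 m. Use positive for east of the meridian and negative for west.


displacement = 380079 - 500000 = -119921 m

-119921 m


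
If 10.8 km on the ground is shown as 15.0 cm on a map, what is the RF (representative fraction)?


ground = 10.8 km = 1080000 cm; RF denominator = ground / map = 1080000 / 15.0 = 72000; RF = 1:72000

1:72000


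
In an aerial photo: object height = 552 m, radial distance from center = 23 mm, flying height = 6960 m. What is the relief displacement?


d = h * r / H = 552 * 23 / 6960 = 1.82 mm

1.82 mm


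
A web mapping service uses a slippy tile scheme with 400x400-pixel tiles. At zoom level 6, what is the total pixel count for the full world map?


tiles per axis = 2^6 = 64
total tiles = 64^2 = 4096
pixels per axis = 64 * 400 = 25600
total pixels = 25600^2 = 655360000

655360000 pixels


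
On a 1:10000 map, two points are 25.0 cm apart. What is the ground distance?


ground = 25.0 cm * 10000 / 100 = 2500.0 m = 2.5 km

2.5 km


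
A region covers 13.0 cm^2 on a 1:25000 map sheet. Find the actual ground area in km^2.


ground_area = 13.0 * (25000/100)^2 = 812500.0 m^2 = 0.8125 km^2 ≈ 0.813 km^2

0.813 km^2
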